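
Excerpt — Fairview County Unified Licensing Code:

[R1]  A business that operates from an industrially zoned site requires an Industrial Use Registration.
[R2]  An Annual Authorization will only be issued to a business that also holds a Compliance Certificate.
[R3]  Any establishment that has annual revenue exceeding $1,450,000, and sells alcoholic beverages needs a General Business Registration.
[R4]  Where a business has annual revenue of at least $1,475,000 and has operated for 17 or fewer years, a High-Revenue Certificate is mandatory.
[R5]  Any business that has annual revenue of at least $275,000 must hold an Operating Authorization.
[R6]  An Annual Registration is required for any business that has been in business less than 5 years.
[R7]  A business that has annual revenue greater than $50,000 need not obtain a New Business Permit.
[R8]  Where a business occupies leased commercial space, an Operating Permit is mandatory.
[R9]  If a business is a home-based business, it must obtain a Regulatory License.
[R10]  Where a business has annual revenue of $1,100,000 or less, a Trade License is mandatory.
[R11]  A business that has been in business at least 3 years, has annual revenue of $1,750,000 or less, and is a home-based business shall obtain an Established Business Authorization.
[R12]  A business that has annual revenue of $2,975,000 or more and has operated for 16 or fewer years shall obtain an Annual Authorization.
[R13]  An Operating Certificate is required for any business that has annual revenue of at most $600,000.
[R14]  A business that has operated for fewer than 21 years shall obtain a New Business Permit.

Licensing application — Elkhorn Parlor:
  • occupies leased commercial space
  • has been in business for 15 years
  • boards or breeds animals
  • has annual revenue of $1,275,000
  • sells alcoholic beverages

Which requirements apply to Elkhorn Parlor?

Operating Authorization, Operating Permit

[R1] occupies leased commercial space (not: operates from an industrially zoned site) → Industrial Use Registration not required.
[R2] Annual Authorization is not required → no effect.
[R3] revenue $1,275,000 ≤ $1,450,000; sells alcoholic beverages → General Business Registration not required.
[R4] revenue $1,275,000 < $1,475,000; years in business 15 ≤ 17 → High-Revenue Certificate not required.
[R5] revenue $1,275,000 ≥ $275,000 → Operating Authorization required.
[R6] years in business 15 ≥ 5 → Annual Registration not required.
[R7] revenue $1,275,000 > $50,000 → exempt from New Business Permit.
[R8] occupies leased commercial space → Operating Permit required.
[R9] occupies leased commercial space (not: is a home-based business) → Regulatory License not required.
[R10] revenue $1,275,000 > $1,100,000 → Trade License not required.
[R11] years in business 15 ≥ 3; revenue $1,275,000 ≤ $1,750,000; occupies leased commercial space (not: is a home-based business) → Established Business Authorization not required.
[R12] revenue $1,275,000 < $2,975,000; years in business 15 ≤ 16 → Annual Authorization not required.
[R13] revenue $1,275,000 > $600,000 → Operating Certificate not required.
[R14] years in business 15 < 21 → New Business Permit required.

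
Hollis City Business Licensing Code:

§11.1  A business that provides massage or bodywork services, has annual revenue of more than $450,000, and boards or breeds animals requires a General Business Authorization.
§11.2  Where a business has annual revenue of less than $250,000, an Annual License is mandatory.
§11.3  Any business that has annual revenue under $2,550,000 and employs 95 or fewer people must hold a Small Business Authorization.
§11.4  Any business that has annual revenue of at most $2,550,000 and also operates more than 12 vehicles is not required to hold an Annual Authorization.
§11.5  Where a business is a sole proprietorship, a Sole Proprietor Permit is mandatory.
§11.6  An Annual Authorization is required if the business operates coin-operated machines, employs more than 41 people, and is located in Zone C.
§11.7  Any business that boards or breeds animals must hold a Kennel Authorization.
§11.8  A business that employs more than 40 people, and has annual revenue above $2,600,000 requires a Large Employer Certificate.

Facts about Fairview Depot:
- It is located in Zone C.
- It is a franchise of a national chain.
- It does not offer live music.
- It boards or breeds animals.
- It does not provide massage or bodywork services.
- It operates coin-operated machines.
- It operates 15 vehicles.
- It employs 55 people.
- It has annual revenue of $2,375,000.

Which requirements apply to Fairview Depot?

§11.1 does not provide massage or bodywork services; revenue $2,375,000 > $450,000; boards or breeds animals → General Business Authorization not required.
§11.2 revenue $2,375,000 ≥ $250,000 → Annual License not required.
§11.3 revenue $2,375,000 < $2,550,000; employees 55 ≤ 95 → Small Business Authorization required.
§11.4 revenue $2,375,000 ≤ $2,550,000; vehicles 15 > 12 → exempt from Annual Authorization.
§11.5 is a franchise of a national chain (not: is a sole proprietorship) → Sole Proprietor Permit not required.
§11.6 operates coin-operated machines; employees 55 > 41; is located in Zone C → Annual Authorization required.
§11.7 boards or breeds animals → Kennel Authorization required.
§11.8 employees 55 > 40; revenue $2,375,000 ≤ $2,600,000 → Large Employer Certificate not required.

Kennel Authorization, Small Business Authorization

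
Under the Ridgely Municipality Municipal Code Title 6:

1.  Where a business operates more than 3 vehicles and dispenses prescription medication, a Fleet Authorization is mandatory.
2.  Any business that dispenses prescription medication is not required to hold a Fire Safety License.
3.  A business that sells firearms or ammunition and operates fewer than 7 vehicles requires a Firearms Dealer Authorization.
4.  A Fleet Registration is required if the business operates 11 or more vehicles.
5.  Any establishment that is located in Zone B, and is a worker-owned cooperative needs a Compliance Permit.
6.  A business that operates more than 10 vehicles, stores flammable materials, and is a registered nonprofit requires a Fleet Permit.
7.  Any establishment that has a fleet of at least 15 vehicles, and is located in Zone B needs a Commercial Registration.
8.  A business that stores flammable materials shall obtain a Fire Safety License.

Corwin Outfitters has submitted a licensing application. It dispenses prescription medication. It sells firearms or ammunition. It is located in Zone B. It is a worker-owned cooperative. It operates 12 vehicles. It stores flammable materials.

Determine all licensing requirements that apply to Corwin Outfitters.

1. vehicles 12 > 3; dispenses prescription medication → Fleet Authorization required.
2. dispenses prescription medication → exempt from Fire Safety License.
3. sells firearms or ammunition; vehicles 12 ≥ 7 → Firearms Dealer Authorization not required.
4. vehicles 12 ≥ 11 → Fleet Registration required.
5. is located in Zone B; is a worker-owned cooperative → Compliance Permit required.
6. vehicles 12 > 10; stores flammable materials; is a worker-owned cooperative (not: is a registered nonprofit) → Fleet Permit not required.
7. vehicles 12 < 15; is located in Zone B → Commercial Registration not required.
8. stores flammable materials → Fire Safety License required.

Compliance Permit, Fleet Authorization, Fleet Registration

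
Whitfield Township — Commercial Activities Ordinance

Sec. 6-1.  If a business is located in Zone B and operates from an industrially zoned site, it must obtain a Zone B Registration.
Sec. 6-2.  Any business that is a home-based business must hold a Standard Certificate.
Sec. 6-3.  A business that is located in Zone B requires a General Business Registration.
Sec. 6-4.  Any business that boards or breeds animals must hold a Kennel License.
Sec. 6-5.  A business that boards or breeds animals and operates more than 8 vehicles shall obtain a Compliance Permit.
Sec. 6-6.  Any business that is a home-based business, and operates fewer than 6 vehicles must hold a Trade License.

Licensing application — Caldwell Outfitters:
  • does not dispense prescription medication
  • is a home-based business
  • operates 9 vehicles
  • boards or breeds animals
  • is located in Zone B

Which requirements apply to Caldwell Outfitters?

Compliance Permit, General Business Registration, Kennel License, Standard Certificate

Sec. 6-1. is located in Zone B; is a home-based business (not: operates from an industrially zoned site) → Zone B Registration not required.
Sec. 6-2. is a home-based business → Standard Certificate required.
Sec. 6-3. is located in Zone B → General Business Registration required.
Sec. 6-4. boards or breeds animals → Kennel License required.
Sec. 6-5. boards or breeds animals; vehicles 9 > 8 → Compliance Permit required.
Sec. 6-6. is a home-based business; vehicles 9 ≥ 6 → Trade License not required.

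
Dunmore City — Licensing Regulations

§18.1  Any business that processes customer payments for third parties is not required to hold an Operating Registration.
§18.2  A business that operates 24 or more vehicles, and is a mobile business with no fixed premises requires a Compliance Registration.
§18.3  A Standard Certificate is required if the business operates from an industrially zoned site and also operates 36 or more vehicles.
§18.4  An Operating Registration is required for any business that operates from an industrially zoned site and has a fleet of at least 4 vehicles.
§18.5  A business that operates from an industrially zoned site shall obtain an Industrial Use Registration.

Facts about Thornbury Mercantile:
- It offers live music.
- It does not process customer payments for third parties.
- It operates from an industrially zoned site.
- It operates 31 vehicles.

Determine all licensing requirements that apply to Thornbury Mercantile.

Industrial Use Registration, Operating Registration

§18.1 does not process customer payments for third parties → Operating Registration exemption does not apply.
§18.2 vehicles 31 ≥ 24; operates from an industrially zoned site (not: is a mobile business with no fixed premises) → Compliance Registration not required.
§18.3 operates from an industrially zoned site; vehicles 31 < 36 → Standard Certificate not required.
§18.4 operates from an industrially zoned site; vehicles 31 ≥ 4 → Operating Registration required.
§18.5 operates from an industrially zoned site → Industrial Use Registration required.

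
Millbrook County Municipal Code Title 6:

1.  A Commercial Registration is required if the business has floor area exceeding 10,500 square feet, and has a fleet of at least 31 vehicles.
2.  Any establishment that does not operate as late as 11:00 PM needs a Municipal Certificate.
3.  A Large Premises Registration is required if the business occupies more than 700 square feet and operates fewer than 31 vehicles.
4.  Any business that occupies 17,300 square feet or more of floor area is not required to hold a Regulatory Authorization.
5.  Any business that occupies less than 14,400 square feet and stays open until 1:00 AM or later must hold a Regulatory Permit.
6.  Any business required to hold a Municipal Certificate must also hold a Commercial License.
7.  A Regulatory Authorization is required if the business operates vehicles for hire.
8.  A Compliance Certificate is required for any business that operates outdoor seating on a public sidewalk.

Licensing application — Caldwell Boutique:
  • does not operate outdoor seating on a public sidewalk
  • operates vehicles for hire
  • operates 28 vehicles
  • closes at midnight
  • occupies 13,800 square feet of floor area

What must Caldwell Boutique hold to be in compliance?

Large Premises Registration, Regulatory Authorization

1. floor area 13,800 square feet > 10,500 square feet; vehicles 28 < 31 → Commercial Registration not required.
2. closes midnight, after 11:00 PM → Municipal Certificate not required.
3. floor area 13,800 square feet > 700 square feet; vehicles 28 < 31 → Large Premises Registration required.
4. floor area 13,800 square feet < 17,300 square feet → Regulatory Authorization exemption does not apply.
5. floor area 13,800 square feet < 14,400 square feet; closes midnight, at/before 1:00 AM → Regulatory Permit not required.
6. Municipal Certificate is not required → no effect.
7. operates vehicles for hire → Regulatory Authorization required.
8. does not operate outdoor seating on a public sidewalk → Compliance Certificate not required.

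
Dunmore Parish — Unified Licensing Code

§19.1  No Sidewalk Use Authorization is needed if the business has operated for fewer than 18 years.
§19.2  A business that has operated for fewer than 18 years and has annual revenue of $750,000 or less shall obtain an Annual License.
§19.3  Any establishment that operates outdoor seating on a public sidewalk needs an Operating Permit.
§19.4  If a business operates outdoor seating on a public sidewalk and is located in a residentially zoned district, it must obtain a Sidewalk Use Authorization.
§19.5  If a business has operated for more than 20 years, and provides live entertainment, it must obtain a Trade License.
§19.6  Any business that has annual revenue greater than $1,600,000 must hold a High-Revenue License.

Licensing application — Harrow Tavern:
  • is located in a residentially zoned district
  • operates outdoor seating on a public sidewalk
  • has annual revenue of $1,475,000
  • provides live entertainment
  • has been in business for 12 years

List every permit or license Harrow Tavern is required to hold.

Operating Permit

§19.1 years in business 12 < 18 → exempt from Sidewalk Use Authorization.
§19.2 years in business 12 < 18; revenue $1,475,000 > $750,000 → Annual License not required.
§19.3 operates outdoor seating on a public sidewalk → Operating Permit required.
§19.4 operates outdoor seating on a public sidewalk; is located in a residentially zoned district → Sidewalk Use Authorization required.
§19.5 years in business 12 ≤ 20; provides live entertainment → Trade License not required.
§19.6 revenue $1,475,000 ≤ $1,600,000 → High-Revenue License not required.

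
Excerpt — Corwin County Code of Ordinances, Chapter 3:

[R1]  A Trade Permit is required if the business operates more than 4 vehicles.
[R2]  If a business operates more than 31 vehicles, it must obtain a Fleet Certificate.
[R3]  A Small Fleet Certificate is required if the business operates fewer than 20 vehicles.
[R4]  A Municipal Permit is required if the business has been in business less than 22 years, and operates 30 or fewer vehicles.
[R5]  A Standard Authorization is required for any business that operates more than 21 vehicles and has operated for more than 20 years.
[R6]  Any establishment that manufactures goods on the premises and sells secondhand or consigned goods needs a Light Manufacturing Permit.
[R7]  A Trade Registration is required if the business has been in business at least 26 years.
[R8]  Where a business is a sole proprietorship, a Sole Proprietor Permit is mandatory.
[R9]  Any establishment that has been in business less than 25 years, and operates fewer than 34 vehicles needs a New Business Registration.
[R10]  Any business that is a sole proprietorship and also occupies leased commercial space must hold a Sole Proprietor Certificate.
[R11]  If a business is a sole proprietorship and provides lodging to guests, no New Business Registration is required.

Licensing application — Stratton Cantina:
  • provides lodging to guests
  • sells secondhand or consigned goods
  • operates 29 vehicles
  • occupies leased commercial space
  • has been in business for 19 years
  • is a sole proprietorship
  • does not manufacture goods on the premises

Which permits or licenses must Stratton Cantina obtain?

[R1] vehicles 29 > 4 → Trade Permit required.
[R2] vehicles 29 ≤ 31 → Fleet Certificate not required.
[R3] vehicles 29 ≥ 20 → Small Fleet Certificate not required.
[R4] years in business 19 < 22; vehicles 29 ≤ 30 → Municipal Permit required.
[R5] vehicles 29 > 21; years in business 19 ≤ 20 → Standard Authorization not required.
[R6] does not manufacture goods on the premises; sells secondhand or consigned goods → Light Manufacturing Permit not required.
[R7] years in business 19 < 26 → Trade Registration not required.
[R8] is a sole proprietorship → Sole Proprietor Permit required.
[R9] years in business 19 < 25; vehicles 29 < 34 → New Business Registration required.
[R10] is a sole proprietorship; occupies leased commercial space → Sole Proprietor Certificate required.
[R11] is a sole proprietorship; provides lodging to guests → exempt from New Business Registration.

Municipal Permit, Sole Proprietor Certificate, Sole Proprietor Permit, Trade Permit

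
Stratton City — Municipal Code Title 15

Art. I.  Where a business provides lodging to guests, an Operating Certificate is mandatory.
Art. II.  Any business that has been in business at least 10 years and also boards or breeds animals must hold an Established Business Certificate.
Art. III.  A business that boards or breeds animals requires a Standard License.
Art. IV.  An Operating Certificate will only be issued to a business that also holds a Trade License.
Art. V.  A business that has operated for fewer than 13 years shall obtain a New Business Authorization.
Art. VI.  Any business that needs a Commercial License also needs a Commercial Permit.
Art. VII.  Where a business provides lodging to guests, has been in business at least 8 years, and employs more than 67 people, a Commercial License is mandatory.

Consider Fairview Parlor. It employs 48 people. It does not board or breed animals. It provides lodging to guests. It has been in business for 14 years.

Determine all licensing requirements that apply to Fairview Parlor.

Operating Certificate, Trade License

Art. I. provides lodging to guests → Operating Certificate required.
Art. II. years in business 14 ≥ 10; does not board or breed animals → Established Business Certificate not required.
Art. III. does not board or breed animals → Standard License not required.
Art. IV. Operating Certificate is required → Trade License also required.
Art. V. years in business 14 ≥ 13 → New Business Authorization not required.
Art. VI. Commercial License is not required → no effect.
Art. VII. provides lodging to guests; years in business 14 ≥ 8; employees 48 ≤ 67 → Commercial License not required.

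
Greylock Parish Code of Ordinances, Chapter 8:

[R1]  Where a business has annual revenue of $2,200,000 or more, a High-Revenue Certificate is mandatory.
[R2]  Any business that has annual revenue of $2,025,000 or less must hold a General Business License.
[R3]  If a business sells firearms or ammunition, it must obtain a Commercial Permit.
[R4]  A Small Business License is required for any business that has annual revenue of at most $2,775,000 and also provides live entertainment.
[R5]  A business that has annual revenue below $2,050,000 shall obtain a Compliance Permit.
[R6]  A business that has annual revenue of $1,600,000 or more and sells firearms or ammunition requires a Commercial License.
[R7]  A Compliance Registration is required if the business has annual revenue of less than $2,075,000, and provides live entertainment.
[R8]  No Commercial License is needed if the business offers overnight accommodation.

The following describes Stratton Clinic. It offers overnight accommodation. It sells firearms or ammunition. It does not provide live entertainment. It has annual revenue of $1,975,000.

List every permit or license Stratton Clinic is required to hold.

[R1] revenue $1,975,000 < $2,200,000 → High-Revenue Certificate not required.
[R2] revenue $1,975,000 ≤ $2,025,000 → General Business License required.
[R3] sells firearms or ammunition → Commercial Permit required.
[R4] revenue $1,975,000 ≤ $2,775,000; does not provide live entertainment → Small Business License not required.
[R5] revenue $1,975,000 < $2,050,000 → Compliance Permit required.
[R6] revenue $1,975,000 ≥ $1,600,000; sells firearms or ammunition → Commercial License required.
[R7] revenue $1,975,000 < $2,075,000; does not provide live entertainment → Compliance Registration not required.
[R8] offers overnight accommodation → exempt from Commercial License.

Commercial Permit, Compliance Permit, General Business License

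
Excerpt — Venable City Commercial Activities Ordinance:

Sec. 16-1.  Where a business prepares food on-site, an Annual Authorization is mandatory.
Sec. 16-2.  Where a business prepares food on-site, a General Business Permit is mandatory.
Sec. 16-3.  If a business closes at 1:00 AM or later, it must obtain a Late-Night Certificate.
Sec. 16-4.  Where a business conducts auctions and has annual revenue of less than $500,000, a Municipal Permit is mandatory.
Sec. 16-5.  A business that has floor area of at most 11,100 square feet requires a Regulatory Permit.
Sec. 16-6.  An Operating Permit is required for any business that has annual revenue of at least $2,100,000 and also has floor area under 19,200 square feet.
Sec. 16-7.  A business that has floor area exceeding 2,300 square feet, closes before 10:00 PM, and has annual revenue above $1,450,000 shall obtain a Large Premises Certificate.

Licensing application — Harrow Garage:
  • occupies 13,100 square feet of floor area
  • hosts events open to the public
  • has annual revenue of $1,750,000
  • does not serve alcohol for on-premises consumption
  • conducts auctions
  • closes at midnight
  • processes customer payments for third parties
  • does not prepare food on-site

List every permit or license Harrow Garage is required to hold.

Sec. 16-1. does not prepare food on-site → Annual Authorization not required.
Sec. 16-2. does not prepare food on-site → General Business Permit not required.
Sec. 16-3. closes midnight, at/before 1:00 AM → Late-Night Certificate not required.
Sec. 16-4. conducts auctions; revenue $1,750,000 ≥ $500,000 → Municipal Permit not required.
Sec. 16-5. floor area 13,100 square feet > 11,100 square feet → Regulatory Permit not required.
Sec. 16-6. revenue $1,750,000 < $2,100,000; floor area 13,100 square feet < 19,200 square feet → Operating Permit not required.
Sec. 16-7. floor area 13,100 square feet > 2,300 square feet; closes midnight, after 10:00 PM; revenue $1,750,000 > $1,450,000 → Large Premises Certificate not required.

None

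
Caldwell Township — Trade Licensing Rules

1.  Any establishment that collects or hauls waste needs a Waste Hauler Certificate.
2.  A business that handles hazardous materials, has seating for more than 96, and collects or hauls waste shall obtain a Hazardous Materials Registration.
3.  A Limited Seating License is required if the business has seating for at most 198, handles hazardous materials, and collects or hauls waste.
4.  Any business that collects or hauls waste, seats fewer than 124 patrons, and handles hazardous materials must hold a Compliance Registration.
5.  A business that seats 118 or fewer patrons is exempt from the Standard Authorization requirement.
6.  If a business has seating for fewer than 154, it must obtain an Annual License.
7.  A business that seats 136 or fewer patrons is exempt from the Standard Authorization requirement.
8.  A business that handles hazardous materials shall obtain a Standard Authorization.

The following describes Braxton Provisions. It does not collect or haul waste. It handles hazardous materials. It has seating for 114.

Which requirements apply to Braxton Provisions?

1. does not collect or haul waste → Waste Hauler Certificate not required.
2. handles hazardous materials; seating 114 > 96; does not collect or haul waste → Hazardous Materials Registration not required.
3. seating 114 ≤ 198; handles hazardous materials; does not collect or haul waste → Limited Seating License not required.
4. does not collect or haul waste; seating 114 < 124; handles hazardous materials → Compliance Registration not required.
5. seating 114 ≤ 118 → exempt from Standard Authorization.
6. seating 114 < 154 → Annual License required.
7. seating 114 ≤ 136 → exempt from Standard Authorization.
8. handles hazardous materials → Standard Authorization required.

Annual License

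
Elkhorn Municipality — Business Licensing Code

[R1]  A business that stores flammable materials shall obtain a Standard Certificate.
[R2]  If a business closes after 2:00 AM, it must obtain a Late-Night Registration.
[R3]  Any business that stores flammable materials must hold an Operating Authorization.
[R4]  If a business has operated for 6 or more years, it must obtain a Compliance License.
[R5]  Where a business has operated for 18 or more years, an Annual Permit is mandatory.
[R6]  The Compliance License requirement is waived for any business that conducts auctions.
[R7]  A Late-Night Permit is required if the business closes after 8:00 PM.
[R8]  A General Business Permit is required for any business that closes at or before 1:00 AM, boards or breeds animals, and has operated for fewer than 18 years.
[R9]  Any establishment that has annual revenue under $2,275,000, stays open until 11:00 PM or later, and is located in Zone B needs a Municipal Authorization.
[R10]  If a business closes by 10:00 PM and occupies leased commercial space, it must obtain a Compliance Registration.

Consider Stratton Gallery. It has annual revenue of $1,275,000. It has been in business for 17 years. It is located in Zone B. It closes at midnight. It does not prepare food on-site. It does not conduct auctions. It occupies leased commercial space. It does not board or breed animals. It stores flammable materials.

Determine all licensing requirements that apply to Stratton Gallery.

Compliance License, Late-Night Permit, Municipal Authorization, Operating Authorization, Standard Certificate

[R1] stores flammable materials → Standard Certificate required.
[R2] closes midnight, at/before 2:00 AM → Late-Night Registration not required.
[R3] stores flammable materials → Operating Authorization required.
[R4] years in business 17 ≥ 6 → Compliance License required.
[R5] years in business 17 < 18 → Annual Permit not required.
[R6] does not conduct auctions → Compliance License exemption does not apply.
[R7] closes midnight, after 8:00 PM → Late-Night Permit required.
[R8] closes midnight, at/before 1:00 AM; does not board or breed animals; years in business 17 < 18 → General Business Permit not required.
[R9] revenue $1,275,000 < $2,275,000; closes midnight, after 11:00 PM; is located in Zone B → Municipal Authorization required.
[R10] closes midnight, after 10:00 PM; occupies leased commercial space → Compliance Registration not required.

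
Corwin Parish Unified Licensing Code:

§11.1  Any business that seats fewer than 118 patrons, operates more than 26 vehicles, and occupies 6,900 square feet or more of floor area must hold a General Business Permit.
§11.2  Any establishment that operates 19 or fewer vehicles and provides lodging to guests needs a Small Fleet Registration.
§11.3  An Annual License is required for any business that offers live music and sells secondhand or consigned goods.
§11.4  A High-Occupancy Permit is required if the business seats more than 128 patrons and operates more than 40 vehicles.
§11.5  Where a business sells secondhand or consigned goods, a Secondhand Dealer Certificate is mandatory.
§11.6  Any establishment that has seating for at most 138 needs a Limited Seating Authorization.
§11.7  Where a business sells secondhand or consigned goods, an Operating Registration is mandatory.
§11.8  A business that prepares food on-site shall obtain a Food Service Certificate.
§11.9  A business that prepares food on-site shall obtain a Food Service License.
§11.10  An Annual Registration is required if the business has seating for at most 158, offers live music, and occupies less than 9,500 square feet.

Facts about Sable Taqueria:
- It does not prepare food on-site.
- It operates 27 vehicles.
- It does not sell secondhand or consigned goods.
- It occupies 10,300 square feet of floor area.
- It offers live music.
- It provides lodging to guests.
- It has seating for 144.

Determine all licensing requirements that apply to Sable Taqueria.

None

§11.1 seating 144 ≥ 118; vehicles 27 > 26; floor area 10,300 square feet ≥ 6,900 square feet → General Business Permit not required.
§11.2 vehicles 27 > 19; provides lodging to guests → Small Fleet Registration not required.
§11.3 offers live music; does not sell secondhand or consigned goods → Annual License not required.
§11.4 seating 144 > 128; vehicles 27 ≤ 40 → High-Occupancy Permit not required.
§11.5 does not sell secondhand or consigned goods → Secondhand Dealer Certificate not required.
§11.6 seating 144 > 138 → Limited Seating Authorization not required.
§11.7 does not sell secondhand or consigned goods → Operating Registration not required.
§11.8 does not prepare food on-site → Food Service Certificate not required.
§11.9 does not prepare food on-site → Food Service License not required.
§11.10 seating 144 ≤ 158; offers live music; floor area 10,300 square feet ≥ 9,500 square feet → Annual Registration not required.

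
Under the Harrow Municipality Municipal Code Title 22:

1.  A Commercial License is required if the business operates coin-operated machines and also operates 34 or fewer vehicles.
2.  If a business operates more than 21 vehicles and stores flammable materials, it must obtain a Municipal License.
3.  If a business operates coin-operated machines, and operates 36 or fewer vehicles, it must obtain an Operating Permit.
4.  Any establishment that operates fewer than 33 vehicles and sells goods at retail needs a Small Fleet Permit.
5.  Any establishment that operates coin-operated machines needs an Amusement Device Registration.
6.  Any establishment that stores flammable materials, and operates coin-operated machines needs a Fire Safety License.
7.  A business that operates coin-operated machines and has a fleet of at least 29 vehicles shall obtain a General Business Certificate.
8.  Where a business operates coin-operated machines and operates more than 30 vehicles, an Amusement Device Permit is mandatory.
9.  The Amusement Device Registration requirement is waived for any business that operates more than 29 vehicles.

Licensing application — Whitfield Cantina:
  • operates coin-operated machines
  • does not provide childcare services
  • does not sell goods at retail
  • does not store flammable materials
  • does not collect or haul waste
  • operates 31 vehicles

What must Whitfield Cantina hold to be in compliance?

Amusement Device Permit, Commercial License, General Business Certificate, Operating Permit

1. operates coin-operated machines; vehicles 31 ≤ 34 → Commercial License required.
2. vehicles 31 > 21; does not store flammable materials → Municipal License not required.
3. operates coin-operated machines; vehicles 31 ≤ 36 → Operating Permit required.
4. vehicles 31 < 33; does not sell goods at retail → Small Fleet Permit not required.
5. operates coin-operated machines → Amusement Device Registration required.
6. does not store flammable materials; operates coin-operated machines → Fire Safety License not required.
7. operates coin-operated machines; vehicles 31 ≥ 29 → General Business Certificate required.
8. operates coin-operated machines; vehicles 31 > 30 → Amusement Device Permit required.
9. vehicles 31 > 29 → exempt from Amusement Device Registration.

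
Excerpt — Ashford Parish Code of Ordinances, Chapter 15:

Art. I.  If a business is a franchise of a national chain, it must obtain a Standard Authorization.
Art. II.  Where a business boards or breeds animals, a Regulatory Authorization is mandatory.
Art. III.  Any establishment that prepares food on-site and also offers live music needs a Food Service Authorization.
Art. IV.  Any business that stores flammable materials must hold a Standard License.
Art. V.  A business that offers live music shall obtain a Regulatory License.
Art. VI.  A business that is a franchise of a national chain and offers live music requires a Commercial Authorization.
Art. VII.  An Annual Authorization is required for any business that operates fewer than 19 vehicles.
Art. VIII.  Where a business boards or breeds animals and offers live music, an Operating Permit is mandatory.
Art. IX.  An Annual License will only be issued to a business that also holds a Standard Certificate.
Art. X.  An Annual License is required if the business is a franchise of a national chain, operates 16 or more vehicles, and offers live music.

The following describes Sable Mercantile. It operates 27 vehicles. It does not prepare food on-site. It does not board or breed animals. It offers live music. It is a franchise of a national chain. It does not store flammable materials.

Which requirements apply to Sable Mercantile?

Annual License, Commercial Authorization, Regulatory License, Standard Authorization, Standard Certificate

Art. I. is a franchise of a national chain → Standard Authorization required.
Art. II. does not board or breed animals → Regulatory Authorization not required.
Art. III. does not prepare food on-site; offers live music → Food Service Authorization not required.
Art. IV. does not store flammable materials → Standard License not required.
Art. V. offers live music → Regulatory License required.
Art. VI. is a franchise of a national chain; offers live music → Commercial Authorization required.
Art. VII. vehicles 27 ≥ 19 → Annual Authorization not required.
Art. VIII. does not board or breed animals; offers live music → Operating Permit not required.
Art. IX. Annual License is required → Standard Certificate also required.
Art. X. is a franchise of a national chain; vehicles 27 ≥ 16; offers live music → Annual License required.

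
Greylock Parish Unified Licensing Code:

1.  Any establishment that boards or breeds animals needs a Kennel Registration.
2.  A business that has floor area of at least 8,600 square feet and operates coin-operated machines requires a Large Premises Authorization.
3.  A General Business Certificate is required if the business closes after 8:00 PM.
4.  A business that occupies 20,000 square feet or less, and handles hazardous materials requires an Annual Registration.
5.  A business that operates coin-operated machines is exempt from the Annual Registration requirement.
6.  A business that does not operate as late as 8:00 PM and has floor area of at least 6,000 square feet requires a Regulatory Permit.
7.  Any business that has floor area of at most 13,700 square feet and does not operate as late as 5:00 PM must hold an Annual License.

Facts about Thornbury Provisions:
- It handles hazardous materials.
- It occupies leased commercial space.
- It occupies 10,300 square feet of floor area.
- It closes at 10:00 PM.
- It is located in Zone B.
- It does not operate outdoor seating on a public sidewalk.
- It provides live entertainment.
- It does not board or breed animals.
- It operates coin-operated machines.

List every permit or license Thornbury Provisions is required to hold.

General Business Certificate, Large Premises Authorization

1. does not board or breed animals → Kennel Registration not required.
2. floor area 10,300 square feet ≥ 8,600 square feet; operates coin-operated machines → Large Premises Authorization required.
3. closes 10:00 PM, after 8:00 PM → General Business Certificate required.
4. floor area 10,300 square feet ≤ 20,000 square feet; handles hazardous materials → Annual Registration required.
5. operates coin-operated machines → exempt from Annual Registration.
6. closes 10:00 PM, after 8:00 PM; floor area 10,300 square feet ≥ 6,000 square feet → Regulatory Permit not required.
7. floor area 10,300 square feet ≤ 13,700 square feet; closes 10:00 PM, after 5:00 PM → Annual License not required.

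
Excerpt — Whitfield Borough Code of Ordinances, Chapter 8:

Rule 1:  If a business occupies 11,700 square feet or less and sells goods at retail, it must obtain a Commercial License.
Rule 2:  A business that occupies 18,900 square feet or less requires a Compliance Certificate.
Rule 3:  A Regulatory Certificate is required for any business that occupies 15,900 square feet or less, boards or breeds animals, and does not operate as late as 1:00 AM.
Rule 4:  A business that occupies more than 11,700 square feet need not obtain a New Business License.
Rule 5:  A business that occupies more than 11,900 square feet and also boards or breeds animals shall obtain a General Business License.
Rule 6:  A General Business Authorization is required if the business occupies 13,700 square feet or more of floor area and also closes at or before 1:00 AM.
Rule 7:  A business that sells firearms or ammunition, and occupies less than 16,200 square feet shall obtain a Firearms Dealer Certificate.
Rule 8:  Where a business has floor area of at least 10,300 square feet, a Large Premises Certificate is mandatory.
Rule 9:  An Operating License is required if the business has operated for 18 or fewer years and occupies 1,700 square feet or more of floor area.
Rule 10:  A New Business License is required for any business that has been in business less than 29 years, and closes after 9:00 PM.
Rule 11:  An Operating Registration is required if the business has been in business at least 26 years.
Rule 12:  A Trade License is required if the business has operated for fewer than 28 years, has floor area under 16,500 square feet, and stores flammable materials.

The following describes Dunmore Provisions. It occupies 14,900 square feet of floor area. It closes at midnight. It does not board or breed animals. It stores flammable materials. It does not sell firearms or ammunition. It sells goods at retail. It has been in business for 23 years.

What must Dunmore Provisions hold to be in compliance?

Rule 1: floor area 14,900 square feet > 11,700 square feet; sells goods at retail → Commercial License not required.
Rule 2: floor area 14,900 square feet ≤ 18,900 square feet → Compliance Certificate required.
Rule 3: floor area 14,900 square feet ≤ 15,900 square feet; does not board or breed animals; closes midnight, at/before 1:00 AM → Regulatory Certificate not required.
Rule 4: floor area 14,900 square feet > 11,700 square feet → exempt from New Business License.
Rule 5: floor area 14,900 square feet > 11,900 square feet; does not board or breed animals → General Business License not required.
Rule 6: floor area 14,900 square feet ≥ 13,700 square feet; closes midnight, at/before 1:00 AM → General Business Authorization required.
Rule 7: does not sell firearms or ammunition; floor area 14,900 square feet < 16,200 square feet → Firearms Dealer Certificate not required.
Rule 8: floor area 14,900 square feet ≥ 10,300 square feet → Large Premises Certificate required.
Rule 9: years in business 23 > 18; floor area 14,900 square feet ≥ 1,700 square feet → Operating License not required.
Rule 10: years in business 23 < 29; closes midnight, after 9:00 PM → New Business License required.
Rule 11: years in business 23 < 26 → Operating Registration not required.
Rule 12: years in business 23 < 28; floor area 14,900 square feet < 16,500 square feet; stores flammable materials → Trade License required.

Compliance Certificate, General Business Authorization, Large Premises Certificate, Trade License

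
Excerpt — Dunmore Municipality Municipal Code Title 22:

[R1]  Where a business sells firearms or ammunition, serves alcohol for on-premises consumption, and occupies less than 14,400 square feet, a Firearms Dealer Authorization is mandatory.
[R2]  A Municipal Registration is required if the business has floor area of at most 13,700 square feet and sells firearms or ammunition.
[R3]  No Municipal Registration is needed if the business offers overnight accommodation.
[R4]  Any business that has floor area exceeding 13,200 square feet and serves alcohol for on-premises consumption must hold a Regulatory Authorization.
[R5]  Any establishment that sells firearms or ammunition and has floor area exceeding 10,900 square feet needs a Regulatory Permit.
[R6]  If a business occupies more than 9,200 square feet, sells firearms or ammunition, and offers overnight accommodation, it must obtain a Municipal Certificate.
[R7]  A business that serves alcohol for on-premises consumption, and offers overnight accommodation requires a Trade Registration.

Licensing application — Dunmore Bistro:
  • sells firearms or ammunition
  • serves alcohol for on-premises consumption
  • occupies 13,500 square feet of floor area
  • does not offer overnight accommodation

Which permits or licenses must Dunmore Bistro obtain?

[R1] sells firearms or ammunition; serves alcohol for on-premises consumption; floor area 13,500 square feet < 14,400 square feet → Firearms Dealer Authorization required.
[R2] floor area 13,500 square feet ≤ 13,700 square feet; sells firearms or ammunition → Municipal Registration required.
[R3] does not offer overnight accommodation → Municipal Registration exemption does not apply.
[R4] floor area 13,500 square feet > 13,200 square feet; serves alcohol for on-premises consumption → Regulatory Authorization required.
[R5] sells firearms or ammunition; floor area 13,500 square feet > 10,900 square feet → Regulatory Permit required.
[R6] floor area 13,500 square feet > 9,200 square feet; sells firearms or ammunition; does not offer overnight accommodation → Municipal Certificate not required.
[R7] serves alcohol for on-premises consumption; does not offer overnight accommodation → Trade Registration not required.

Firearms Dealer Authorization, Municipal Registration, Regulatory Authorization, Regulatory Permit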